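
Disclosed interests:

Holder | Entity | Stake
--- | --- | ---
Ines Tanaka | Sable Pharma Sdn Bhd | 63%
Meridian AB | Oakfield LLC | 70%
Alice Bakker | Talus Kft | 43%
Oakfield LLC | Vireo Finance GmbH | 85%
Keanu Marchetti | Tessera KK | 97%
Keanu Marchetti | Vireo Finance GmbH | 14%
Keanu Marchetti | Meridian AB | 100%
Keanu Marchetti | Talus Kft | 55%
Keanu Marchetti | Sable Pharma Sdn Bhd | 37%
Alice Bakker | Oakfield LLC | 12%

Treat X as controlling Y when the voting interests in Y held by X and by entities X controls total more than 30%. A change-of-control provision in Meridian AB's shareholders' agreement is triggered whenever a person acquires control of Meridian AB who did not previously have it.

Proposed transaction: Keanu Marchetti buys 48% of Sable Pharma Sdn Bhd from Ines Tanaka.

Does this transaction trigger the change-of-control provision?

The purchase adds only to Keanu's holdings (Ines's stake shrinks), so Keanu is the only person who could newly come to control Meridian.
Keanu holds 100% of Meridian, so Keanu controls Meridian.
So Keanu already controls Meridian before the transaction.
After the purchase, Keanu's direct stake in Sable rises to 37% + 48% = 85%, and Ines's stake falls to 15%.
Keanu controlled Meridian already, so this is not a new person acquiring control; every other person's position is unchanged or reduced.
No new person acquires control, so the clause is not triggered.

No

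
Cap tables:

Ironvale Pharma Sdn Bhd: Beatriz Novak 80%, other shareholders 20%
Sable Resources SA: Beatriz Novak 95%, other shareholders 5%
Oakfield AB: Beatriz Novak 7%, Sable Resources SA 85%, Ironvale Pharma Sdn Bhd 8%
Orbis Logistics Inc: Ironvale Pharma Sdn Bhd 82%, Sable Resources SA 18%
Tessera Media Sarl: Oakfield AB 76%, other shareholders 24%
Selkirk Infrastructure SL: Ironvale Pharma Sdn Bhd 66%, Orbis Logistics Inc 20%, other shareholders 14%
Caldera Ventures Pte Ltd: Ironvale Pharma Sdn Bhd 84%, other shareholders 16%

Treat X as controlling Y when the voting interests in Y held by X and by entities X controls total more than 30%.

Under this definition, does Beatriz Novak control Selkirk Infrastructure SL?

Yes

Beatriz holds 80% of Ironvale, so Beatriz controls Ironvale.
Beatriz holds 95% of Sable, so Beatriz controls Sable.
Ironvale and Sable together hold 82% + 18% = 100% of Orbis, so Beatriz controls Orbis.
Ironvale and Orbis together hold 66% + 20% = 86% of Selkirk, so Beatriz controls Selkirk.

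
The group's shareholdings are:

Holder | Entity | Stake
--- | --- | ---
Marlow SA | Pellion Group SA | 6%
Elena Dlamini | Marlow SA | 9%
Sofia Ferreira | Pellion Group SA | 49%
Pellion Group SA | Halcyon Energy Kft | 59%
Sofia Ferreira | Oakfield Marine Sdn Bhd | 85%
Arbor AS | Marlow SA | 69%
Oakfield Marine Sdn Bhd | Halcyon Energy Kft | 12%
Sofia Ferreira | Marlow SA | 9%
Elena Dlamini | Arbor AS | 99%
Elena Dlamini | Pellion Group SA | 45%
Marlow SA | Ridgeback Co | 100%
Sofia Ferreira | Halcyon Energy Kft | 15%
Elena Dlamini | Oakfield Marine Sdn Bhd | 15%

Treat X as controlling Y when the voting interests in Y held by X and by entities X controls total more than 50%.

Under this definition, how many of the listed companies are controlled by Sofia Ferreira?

1

Sofia holds 85% of Oakfield, so Sofia controls Oakfield.
No other company's threshold is met.
Sofia controls 1 company.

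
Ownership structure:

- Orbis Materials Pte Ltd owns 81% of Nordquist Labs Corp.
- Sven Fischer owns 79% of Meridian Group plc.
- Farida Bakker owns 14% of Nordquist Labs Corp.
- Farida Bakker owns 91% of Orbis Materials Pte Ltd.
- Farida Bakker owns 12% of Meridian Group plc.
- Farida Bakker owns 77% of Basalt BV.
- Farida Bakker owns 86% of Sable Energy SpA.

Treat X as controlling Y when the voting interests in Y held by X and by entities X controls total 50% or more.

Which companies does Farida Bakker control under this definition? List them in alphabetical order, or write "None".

Basalt BV, Nordquist Labs Corp, Orbis Materials Pte Ltd, Sable Energy SpA

Farida holds 91% of Orbis, so Farida controls Orbis.
Orbis and Farida together hold 81% + 14% = 95% of Nordquist, so Farida controls Nordquist.
Farida holds 77% of Basalt, so Farida controls Basalt.
Farida holds 86% of Sable, so Farida controls Sable.
No other company's threshold is met.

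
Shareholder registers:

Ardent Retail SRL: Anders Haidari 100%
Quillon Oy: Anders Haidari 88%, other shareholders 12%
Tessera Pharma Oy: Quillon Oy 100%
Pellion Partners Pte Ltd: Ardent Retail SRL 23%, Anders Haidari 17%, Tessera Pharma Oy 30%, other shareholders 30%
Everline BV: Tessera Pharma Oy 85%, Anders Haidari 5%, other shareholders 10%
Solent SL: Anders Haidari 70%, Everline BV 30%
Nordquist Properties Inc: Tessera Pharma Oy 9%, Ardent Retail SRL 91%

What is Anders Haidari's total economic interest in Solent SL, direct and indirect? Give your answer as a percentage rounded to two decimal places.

93.94%

Anders reaches Solent along 3 paths.
Direct stake: 70% = 70%.
Via Quillon → Tessera → Everline: 88% × 100% × 85% × 30% = 22.44%.
Via Everline: 5% × 30% = 1.5%.
Total: 70% + 22.44% + 1.5% = 93.94%.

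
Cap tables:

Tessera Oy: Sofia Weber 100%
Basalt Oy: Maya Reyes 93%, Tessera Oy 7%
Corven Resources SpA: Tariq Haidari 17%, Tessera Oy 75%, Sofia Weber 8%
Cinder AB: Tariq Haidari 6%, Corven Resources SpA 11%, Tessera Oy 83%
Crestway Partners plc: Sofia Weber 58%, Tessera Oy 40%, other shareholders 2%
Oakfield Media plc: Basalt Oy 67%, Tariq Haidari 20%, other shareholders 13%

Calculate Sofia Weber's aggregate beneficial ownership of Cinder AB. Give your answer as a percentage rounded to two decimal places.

92.13%

Sofia reaches Cinder along 3 paths.
Via Tessera → Corven: 100% × 75% × 11% = 8.25%.
Via Corven: 8% × 11% = 0.88%.
Via Tessera: 100% × 83% = 83%.
Total: 8.25% + 0.88% + 83% = 92.13%.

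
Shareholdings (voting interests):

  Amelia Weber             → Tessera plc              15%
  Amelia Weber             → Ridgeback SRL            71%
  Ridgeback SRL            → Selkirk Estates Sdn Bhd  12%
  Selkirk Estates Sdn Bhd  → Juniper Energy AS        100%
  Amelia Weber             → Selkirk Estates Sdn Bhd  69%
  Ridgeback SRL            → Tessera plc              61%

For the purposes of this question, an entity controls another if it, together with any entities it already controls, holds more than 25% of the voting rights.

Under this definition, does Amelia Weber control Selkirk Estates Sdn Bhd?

Amelia holds 71% of Ridgeback, so Amelia controls Ridgeback.
Amelia and Ridgeback together hold 69% + 12% = 81% of Selkirk, so Amelia controls Selkirk.

Yes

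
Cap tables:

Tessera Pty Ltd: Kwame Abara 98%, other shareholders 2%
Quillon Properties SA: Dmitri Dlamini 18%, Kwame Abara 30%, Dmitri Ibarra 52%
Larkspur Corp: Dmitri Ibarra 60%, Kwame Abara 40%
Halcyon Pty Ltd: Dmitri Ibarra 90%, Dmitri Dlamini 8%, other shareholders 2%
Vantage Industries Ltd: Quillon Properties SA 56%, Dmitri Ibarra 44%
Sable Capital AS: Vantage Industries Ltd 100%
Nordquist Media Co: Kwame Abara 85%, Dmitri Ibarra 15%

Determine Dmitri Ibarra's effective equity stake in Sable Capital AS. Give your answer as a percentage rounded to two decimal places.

73.12%

Dmitri Ibarra reaches Sable along 2 paths.
Via Quillon → Vantage: 52% × 56% × 100% = 29.12%.
Via Vantage: 44% × 100% = 44%.
Total: 29.12% + 44% = 73.12%.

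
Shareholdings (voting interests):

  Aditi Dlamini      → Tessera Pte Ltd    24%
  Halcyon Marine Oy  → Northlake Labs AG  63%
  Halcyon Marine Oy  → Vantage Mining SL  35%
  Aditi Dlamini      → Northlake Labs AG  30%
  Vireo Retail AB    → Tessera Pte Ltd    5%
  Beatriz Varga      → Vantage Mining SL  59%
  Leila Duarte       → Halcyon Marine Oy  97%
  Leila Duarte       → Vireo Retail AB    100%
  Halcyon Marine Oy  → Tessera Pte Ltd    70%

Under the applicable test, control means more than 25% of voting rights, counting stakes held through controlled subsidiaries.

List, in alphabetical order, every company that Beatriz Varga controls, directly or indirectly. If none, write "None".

Vantage Mining SL

Beatriz holds 59% of Vantage, so Beatriz controls Vantage.
No other company's threshold is met.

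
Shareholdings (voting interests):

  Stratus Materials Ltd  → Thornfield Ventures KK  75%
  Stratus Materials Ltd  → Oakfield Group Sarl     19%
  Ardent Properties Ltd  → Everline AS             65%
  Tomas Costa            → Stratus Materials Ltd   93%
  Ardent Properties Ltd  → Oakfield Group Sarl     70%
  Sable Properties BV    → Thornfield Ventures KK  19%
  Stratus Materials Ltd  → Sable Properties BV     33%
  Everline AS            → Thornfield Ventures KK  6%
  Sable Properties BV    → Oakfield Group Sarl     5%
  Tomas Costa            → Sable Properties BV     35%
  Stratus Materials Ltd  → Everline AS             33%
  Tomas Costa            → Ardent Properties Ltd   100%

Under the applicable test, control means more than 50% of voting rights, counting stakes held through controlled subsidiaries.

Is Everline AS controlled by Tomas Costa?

Tomas holds 100% of Ardent, so Tomas controls Ardent.
Tomas holds 93% of Stratus, so Tomas controls Stratus.
Stratus and Ardent together hold 33% + 65% = 98% of Everline, so Tomas controls Everline.

Yes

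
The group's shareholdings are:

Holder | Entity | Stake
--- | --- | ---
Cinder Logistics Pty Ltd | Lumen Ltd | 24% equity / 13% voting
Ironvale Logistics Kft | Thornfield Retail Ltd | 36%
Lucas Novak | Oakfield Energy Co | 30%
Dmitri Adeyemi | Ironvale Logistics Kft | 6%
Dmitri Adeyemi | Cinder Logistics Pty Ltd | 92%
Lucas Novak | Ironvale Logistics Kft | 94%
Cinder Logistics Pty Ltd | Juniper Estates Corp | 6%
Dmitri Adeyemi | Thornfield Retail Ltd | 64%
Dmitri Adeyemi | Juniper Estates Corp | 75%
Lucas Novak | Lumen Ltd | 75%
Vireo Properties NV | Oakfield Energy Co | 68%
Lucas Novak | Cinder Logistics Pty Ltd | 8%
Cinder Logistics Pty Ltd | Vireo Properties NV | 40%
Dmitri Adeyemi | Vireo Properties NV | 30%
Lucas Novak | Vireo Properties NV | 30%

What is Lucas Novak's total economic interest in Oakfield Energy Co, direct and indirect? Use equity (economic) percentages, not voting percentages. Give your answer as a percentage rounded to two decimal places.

52.58%

Lucas reaches Oakfield along 3 paths.
Via Cinder → Vireo: 8% × 40% × 68% = 2.176%.
Via Vireo: 30% × 68% = 20.4%.
Direct stake: 30% = 30%.
Total: 2.176% + 20.4% + 30% = 52.576%.
Rounded: 52.58%.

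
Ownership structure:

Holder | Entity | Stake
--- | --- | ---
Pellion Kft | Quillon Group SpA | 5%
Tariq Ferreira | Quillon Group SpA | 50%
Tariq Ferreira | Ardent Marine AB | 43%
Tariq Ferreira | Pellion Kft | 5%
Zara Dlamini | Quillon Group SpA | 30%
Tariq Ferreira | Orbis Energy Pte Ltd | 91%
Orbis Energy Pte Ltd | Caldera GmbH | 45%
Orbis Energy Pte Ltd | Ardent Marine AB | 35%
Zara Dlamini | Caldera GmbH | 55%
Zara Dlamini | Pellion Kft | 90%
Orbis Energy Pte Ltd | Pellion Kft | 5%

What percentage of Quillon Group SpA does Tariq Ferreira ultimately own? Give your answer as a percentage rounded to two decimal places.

Tariq reaches Quillon along 3 paths.
Via Orbis → Pellion: 91% × 5% × 5% = 0.2275%.
Via Pellion: 5% × 5% = 0.25%.
Direct stake: 50% = 50%.
Total: 0.2275% + 0.25% + 50% = 50.4775%.
Rounded: 50.48%.

50.48%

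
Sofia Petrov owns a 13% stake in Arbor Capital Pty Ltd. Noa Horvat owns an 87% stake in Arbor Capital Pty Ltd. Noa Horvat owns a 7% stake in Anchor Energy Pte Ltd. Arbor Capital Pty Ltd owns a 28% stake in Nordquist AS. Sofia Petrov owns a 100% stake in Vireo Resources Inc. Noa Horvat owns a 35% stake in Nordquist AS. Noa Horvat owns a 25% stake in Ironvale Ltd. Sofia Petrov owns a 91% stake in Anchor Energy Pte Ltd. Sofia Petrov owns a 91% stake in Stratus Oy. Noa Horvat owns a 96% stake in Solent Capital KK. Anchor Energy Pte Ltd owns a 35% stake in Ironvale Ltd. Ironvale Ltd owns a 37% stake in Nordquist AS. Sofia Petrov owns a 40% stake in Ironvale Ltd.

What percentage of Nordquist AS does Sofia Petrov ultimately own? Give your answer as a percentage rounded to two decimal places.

30.22%

Sofia reaches Nordquist along 3 paths.
Via Ironvale: 40% × 37% = 14.8%.
Via Anchor → Ironvale: 91% × 35% × 37% = 11.7845%.
Via Arbor: 13% × 28% = 3.64%.
Total: 14.8% + 11.7845% + 3.64% = 30.2245%.
Rounded: 30.22%.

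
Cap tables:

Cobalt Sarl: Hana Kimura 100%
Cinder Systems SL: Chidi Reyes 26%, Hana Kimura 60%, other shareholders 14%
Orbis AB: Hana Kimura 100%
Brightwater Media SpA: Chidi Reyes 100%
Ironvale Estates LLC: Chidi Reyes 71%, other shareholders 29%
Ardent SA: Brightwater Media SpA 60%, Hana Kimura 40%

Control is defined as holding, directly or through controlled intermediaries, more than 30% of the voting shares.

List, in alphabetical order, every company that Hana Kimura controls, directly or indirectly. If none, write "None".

Ardent SA, Cinder Systems SL, Cobalt Sarl, Orbis AB

Hana holds 100% of Cobalt, so Hana controls Cobalt.
Hana holds 60% of Cinder, so Hana controls Cinder.
Hana holds 100% of Orbis, so Hana controls Orbis.
Hana holds 40% of Ardent, so Hana controls Ardent.
No other company's threshold is met.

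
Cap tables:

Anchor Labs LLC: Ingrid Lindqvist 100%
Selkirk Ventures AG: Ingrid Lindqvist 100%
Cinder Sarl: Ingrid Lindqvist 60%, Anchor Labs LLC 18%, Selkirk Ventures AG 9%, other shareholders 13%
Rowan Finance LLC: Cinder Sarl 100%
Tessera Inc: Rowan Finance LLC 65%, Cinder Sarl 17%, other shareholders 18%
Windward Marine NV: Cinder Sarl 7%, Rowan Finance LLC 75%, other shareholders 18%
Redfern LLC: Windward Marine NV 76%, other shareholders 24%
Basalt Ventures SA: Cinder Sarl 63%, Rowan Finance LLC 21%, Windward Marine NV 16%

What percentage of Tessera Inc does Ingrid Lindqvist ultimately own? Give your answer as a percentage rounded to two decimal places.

71.34%

Ingrid reaches Tessera along 6 paths.
Via Cinder → Rowan: 60% × 100% × 65% = 39%.
Via Anchor → Cinder → Rowan: 100% × 18% × 100% × 65% = 11.7%.
Via Selkirk → Cinder → Rowan: 100% × 9% × 100% × 65% = 5.85%.
Via Cinder: 60% × 17% = 10.2%.
Via Anchor → Cinder: 100% × 18% × 17% = 3.06%.
Via Selkirk → Cinder: 100% × 9% × 17% = 1.53%.
Total: 39% + 11.7% + 5.85% + 10.2% + 3.06% + 1.53% = 71.34%.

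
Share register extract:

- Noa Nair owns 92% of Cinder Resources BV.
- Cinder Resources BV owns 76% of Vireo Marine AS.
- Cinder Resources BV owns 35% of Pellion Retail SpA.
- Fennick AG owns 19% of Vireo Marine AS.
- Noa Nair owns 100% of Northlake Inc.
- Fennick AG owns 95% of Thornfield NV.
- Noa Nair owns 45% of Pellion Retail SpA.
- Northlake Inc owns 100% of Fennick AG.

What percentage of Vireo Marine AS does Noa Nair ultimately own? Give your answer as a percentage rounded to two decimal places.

Noa reaches Vireo along 2 paths.
Via Cinder: 92% × 76% = 69.92%.
Via Northlake → Fennick: 100% × 100% × 19% = 19%.
Total: 69.92% + 19% = 88.92%.

88.92%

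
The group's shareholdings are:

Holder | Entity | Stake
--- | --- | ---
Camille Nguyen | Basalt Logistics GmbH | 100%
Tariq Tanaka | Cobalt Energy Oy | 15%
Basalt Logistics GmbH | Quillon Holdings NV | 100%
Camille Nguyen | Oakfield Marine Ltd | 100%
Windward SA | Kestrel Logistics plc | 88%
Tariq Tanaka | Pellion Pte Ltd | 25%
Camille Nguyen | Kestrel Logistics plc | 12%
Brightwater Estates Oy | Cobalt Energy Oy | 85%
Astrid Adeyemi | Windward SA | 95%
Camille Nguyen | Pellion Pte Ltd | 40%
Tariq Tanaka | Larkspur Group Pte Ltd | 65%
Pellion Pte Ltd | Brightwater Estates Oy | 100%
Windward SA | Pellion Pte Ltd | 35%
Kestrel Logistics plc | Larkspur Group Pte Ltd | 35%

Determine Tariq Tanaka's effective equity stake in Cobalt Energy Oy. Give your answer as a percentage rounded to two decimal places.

Tariq reaches Cobalt along 2 paths.
Via Pellion → Brightwater: 25% × 100% × 85% = 21.25%.
Direct stake: 15% = 15%.
Total: 21.25% + 15% = 36.25%.

36.25%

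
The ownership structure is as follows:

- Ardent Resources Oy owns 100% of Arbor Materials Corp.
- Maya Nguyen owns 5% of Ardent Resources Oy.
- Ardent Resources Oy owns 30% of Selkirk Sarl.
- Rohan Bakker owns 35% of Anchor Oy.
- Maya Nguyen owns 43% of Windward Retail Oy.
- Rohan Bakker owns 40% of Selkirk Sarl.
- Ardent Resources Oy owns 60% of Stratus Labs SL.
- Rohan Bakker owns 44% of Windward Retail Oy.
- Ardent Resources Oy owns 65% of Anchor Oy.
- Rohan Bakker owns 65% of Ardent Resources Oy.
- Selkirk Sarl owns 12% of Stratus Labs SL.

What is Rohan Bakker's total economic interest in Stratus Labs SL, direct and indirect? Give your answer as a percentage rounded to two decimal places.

Rohan reaches Stratus along 3 paths.
Via Ardent: 65% × 60% = 39%.
Via Selkirk: 40% × 12% = 4.8%.
Via Ardent → Selkirk: 65% × 30% × 12% = 2.34%.
Total: 39% + 4.8% + 2.34% = 46.14%.

46.14%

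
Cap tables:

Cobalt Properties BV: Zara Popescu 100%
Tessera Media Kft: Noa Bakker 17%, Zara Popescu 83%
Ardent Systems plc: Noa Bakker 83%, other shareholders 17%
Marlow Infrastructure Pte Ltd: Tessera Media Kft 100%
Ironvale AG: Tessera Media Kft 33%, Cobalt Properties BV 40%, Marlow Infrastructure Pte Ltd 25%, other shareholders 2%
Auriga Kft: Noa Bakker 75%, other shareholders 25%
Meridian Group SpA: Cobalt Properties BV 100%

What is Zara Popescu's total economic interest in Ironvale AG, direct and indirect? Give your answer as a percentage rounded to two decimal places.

88.14%

Zara reaches Ironvale along 3 paths.
Via Tessera: 83% × 33% = 27.39%.
Via Cobalt: 100% × 40% = 40%.
Via Tessera → Marlow: 83% × 100% × 25% = 20.75%.
Total: 27.39% + 40% + 20.75% = 88.14%.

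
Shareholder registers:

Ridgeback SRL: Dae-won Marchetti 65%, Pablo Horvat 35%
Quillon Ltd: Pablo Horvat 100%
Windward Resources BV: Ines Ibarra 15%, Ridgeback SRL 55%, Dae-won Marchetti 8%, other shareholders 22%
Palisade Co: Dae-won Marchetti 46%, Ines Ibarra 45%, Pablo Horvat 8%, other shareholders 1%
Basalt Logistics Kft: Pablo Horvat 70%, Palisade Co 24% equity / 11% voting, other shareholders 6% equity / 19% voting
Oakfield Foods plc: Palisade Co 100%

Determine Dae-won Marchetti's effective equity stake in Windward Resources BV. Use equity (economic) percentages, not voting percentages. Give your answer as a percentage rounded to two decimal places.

Dae-won reaches Windward along 2 paths.
Via Ridgeback: 65% × 55% = 35.75%.
Direct stake: 8% = 8%.
Total: 35.75% + 8% = 43.75%.

43.75%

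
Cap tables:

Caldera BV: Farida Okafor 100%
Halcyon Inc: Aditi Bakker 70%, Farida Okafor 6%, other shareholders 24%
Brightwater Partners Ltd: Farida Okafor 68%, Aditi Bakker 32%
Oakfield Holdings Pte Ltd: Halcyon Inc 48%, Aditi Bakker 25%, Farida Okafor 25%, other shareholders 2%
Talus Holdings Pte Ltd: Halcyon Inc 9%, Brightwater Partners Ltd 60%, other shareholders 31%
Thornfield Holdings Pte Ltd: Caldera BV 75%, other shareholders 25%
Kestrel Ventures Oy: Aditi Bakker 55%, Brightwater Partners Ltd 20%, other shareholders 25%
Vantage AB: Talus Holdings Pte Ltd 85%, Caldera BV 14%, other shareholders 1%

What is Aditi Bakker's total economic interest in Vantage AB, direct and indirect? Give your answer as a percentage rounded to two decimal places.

Aditi reaches Vantage along 2 paths.
Via Halcyon → Talus: 70% × 9% × 85% = 5.355%.
Via Brightwater → Talus: 32% × 60% × 85% = 16.32%.
Total: 5.355% + 16.32% = 21.675%.
Rounded: 21.68%.

21.68%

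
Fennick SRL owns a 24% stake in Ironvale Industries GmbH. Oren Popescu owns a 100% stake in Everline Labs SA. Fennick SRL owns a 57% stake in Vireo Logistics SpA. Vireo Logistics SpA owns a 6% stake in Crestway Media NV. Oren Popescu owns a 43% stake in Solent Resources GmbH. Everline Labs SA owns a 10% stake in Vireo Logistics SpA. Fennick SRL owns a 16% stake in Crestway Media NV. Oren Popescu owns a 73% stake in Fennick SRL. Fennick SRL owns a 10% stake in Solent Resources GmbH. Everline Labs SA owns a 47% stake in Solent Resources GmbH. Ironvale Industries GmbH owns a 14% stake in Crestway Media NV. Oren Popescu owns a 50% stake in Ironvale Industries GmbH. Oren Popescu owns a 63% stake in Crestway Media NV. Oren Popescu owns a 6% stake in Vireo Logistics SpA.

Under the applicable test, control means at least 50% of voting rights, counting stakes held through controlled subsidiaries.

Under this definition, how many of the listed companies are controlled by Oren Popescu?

Oren holds 100% of Everline, so Oren controls Everline.
Oren holds 73% of Fennick, so Oren controls Fennick.
Oren and Fennick and Everline together hold 6% + 57% + 10% = 73% of Vireo, so Oren controls Vireo.
Everline and Fennick and Oren together hold 47% + 10% + 43% = 100% of Solent, so Oren controls Solent.
Oren and Fennick together hold 50% + 24% = 74% of Ironvale, so Oren controls Ironvale.
Vireo and Fennick and Oren and Ironvale together hold 6% + 16% + 63% + 14% = 99% of Crestway, so Oren controls Crestway.
Oren controls 6 companies.

6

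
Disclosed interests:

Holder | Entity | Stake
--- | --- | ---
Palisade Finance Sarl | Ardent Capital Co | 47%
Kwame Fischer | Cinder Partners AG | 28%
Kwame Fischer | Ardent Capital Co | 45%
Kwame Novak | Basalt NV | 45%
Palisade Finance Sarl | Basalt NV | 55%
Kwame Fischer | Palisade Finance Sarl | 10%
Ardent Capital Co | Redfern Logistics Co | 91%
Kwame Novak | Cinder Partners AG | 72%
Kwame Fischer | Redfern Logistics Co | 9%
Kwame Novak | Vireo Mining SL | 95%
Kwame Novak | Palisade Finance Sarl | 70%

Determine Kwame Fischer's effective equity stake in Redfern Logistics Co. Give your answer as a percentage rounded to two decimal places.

54.23%

Kwame Fischer reaches Redfern along 3 paths.
Direct stake: 9% = 9%.
Via Ardent: 45% × 91% = 40.95%.
Via Palisade → Ardent: 10% × 47% × 91% = 4.277%.
Total: 9% + 40.95% + 4.277% = 54.227%.
Rounded: 54.23%.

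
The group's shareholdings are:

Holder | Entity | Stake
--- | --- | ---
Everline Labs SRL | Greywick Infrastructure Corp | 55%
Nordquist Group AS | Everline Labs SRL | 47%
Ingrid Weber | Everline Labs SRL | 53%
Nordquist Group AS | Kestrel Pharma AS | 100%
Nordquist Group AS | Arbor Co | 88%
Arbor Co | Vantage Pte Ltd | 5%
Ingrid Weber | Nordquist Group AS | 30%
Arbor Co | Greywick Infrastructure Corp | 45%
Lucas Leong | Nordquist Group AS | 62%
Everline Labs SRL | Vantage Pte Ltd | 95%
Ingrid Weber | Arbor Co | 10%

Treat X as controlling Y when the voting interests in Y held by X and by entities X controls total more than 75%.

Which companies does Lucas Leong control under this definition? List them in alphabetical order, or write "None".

None

Lucas's largest direct stake is 62% in Nordquist, which does not meet the threshold.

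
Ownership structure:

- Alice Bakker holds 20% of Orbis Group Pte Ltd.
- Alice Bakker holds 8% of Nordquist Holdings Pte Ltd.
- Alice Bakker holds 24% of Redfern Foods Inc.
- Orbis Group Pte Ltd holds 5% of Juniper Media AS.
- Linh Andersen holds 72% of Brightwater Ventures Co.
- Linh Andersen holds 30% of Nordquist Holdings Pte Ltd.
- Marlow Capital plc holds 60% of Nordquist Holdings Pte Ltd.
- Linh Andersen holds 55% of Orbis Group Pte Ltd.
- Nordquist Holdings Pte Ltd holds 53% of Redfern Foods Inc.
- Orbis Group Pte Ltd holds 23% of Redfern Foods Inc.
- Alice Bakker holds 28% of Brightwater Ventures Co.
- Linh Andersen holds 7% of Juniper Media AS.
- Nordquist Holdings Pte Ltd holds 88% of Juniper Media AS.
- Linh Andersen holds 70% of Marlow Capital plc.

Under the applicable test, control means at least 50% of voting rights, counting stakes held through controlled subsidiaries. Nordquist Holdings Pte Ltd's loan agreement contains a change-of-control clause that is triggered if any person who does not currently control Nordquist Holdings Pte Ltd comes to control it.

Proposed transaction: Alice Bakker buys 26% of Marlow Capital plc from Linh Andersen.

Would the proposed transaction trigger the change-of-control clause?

No

The purchase adds only to Alice's holdings (Linh's stake shrinks), so Alice is the only person who could newly come to control Nordquist.
Alice's largest direct stake is 28% in Brightwater, which does not meet the threshold, so Alice controls no company.
In Nordquist, Alice's side holds only 8%, not ≥ 50%.
So before the transaction, Alice does not control Nordquist.
After the purchase, Alice holds 26% of Marlow directly, and Linh's stake falls to 44%.
Alice's side now holds 26% of Marlow, not ≥ 50%, so Alice still does not control Marlow.
After the transaction, Alice's side holds 8% of Nordquist, not ≥ 50%, so Alice still does not control Nordquist.
No new person acquires control, so the clause is not triggered.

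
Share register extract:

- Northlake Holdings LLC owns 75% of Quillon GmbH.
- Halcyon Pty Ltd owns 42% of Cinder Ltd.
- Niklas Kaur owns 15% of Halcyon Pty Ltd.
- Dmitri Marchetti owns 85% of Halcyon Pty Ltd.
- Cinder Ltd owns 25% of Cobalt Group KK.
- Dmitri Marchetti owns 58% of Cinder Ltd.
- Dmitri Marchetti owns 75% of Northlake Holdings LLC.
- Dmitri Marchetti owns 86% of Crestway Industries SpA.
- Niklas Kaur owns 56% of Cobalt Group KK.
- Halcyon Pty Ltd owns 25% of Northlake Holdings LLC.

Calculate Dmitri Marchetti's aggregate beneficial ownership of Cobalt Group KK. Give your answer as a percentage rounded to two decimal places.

23.43%

Dmitri reaches Cobalt along 2 paths.
Via Cinder: 58% × 25% = 14.5%.
Via Halcyon → Cinder: 85% × 42% × 25% = 8.925%.
Total: 14.5% + 8.925% = 23.425%.
Rounded: 23.43%.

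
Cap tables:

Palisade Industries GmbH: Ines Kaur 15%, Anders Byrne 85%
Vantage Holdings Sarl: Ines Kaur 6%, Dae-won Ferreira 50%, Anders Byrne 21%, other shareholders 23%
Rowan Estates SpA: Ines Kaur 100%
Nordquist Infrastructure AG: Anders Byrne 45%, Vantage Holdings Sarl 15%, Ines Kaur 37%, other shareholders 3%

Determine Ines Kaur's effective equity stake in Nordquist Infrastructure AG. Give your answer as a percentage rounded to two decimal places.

Ines reaches Nordquist along 2 paths.
Via Vantage: 6% × 15% = 0.9%.
Direct stake: 37% = 37%.
Total: 0.9% + 37% = 37.9%.
Rounded: 37.90%.

37.90%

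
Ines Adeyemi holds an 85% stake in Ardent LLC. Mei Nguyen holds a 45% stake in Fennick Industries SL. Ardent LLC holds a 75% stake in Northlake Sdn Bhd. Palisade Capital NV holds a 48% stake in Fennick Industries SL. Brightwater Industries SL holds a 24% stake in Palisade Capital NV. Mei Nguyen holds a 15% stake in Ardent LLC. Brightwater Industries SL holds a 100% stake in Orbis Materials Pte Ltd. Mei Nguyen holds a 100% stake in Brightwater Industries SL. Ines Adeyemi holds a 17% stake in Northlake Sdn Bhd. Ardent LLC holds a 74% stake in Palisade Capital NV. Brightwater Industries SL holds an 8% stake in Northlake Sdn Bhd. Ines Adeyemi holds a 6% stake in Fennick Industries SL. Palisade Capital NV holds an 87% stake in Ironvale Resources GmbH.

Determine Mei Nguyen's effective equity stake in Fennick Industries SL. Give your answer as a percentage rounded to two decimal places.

61.85%

Mei reaches Fennick along 3 paths.
Direct stake: 45% = 45%.
Via Ardent → Palisade: 15% × 74% × 48% = 5.328%.
Via Brightwater → Palisade: 100% × 24% × 48% = 11.52%.
Total: 45% + 5.328% + 11.52% = 61.848%.
Rounded: 61.85%.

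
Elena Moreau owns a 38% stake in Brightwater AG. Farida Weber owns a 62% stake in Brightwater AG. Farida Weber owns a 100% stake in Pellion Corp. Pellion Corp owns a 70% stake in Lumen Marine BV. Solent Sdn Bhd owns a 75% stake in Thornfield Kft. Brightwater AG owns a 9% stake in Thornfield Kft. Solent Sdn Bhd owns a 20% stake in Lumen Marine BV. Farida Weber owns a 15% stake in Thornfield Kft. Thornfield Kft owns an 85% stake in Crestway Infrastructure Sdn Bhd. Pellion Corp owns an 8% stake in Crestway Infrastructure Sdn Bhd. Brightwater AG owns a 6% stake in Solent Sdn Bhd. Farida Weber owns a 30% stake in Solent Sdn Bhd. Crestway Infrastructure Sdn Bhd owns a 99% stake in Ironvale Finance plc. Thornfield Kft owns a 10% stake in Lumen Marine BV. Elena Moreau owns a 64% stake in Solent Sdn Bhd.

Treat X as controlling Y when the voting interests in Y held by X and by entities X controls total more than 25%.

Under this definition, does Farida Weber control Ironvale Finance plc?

Yes

Farida holds 100% of Pellion, so Farida controls Pellion.
Farida holds 62% of Brightwater, so Farida controls Brightwater.
Brightwater and Farida together hold 6% + 30% = 36% of Solent, so Farida controls Solent.
Solent and Farida and Brightwater together hold 75% + 15% + 9% = 99% of Thornfield, so Farida controls Thornfield.
Thornfield and Pellion together hold 85% + 8% = 93% of Crestway, so Farida controls Crestway.
Crestway holds 99% of Ironvale, so Farida controls Ironvale.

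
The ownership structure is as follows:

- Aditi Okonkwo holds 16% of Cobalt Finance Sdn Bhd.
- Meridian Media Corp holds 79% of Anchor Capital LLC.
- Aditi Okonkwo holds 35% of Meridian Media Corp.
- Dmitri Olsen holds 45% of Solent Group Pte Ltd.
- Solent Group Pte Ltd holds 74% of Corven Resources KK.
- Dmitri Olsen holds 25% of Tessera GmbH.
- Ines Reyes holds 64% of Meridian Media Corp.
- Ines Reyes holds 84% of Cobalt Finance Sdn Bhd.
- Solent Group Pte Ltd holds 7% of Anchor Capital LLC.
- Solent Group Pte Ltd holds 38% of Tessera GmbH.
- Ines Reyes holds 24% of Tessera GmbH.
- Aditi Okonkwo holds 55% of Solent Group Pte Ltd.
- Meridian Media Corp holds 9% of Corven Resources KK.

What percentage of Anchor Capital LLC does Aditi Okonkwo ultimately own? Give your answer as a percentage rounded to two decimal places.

Aditi reaches Anchor along 2 paths.
Via Meridian: 35% × 79% = 27.65%.
Via Solent: 55% × 7% = 3.85%.
Total: 27.65% + 3.85% = 31.5%.
Rounded: 31.50%.

31.50%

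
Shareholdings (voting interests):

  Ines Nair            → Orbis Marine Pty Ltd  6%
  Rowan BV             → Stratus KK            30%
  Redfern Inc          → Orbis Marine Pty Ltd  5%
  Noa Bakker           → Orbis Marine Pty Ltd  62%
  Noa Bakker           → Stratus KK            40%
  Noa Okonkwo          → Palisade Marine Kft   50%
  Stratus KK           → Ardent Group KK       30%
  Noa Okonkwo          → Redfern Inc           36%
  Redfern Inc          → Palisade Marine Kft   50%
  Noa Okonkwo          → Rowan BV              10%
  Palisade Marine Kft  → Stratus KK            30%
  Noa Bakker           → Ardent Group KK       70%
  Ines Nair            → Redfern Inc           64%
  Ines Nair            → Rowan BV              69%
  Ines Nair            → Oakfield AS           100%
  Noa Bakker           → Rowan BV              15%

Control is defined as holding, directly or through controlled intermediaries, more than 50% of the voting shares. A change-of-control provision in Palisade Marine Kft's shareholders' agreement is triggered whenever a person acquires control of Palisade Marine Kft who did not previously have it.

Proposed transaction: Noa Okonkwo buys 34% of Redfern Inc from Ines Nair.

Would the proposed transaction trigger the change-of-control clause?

Yes

The purchase adds only to Noa Okonkwo's holdings (Ines's stake shrinks), so Noa Okonkwo is the only person who could newly come to control Palisade.
Noa Okonkwo's largest direct stake is 50% in Palisade, which does not meet the threshold, so Noa Okonkwo controls no company.
In Palisade, Noa Okonkwo's side holds only 50%, not > 50%.
So before the transaction, Noa Okonkwo does not control Palisade.
After the purchase, Noa Okonkwo's direct stake in Redfern rises to 36% + 34% = 70%, and Ines's stake falls to 30%.
Noa Okonkwo holds 70% of Redfern, so Noa Okonkwo controls Redfern.
Redfern and Noa Okonkwo together hold 50% + 50% = 100% of Palisade, so Noa Okonkwo controls Palisade.
Noa Okonkwo did not control Palisade before and does after, so the clause is triggered.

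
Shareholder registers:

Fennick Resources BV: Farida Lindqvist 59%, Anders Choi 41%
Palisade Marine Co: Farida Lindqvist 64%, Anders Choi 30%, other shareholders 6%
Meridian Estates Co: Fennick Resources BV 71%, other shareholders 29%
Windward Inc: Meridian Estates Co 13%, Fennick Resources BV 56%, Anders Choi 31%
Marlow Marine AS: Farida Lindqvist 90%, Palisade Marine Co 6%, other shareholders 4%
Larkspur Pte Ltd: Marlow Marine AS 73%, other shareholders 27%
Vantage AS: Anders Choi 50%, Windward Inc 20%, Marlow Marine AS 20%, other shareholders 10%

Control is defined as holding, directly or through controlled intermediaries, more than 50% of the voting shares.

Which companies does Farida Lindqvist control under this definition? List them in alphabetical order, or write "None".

Farida holds 59% of Fennick, so Farida controls Fennick.
Farida holds 64% of Palisade, so Farida controls Palisade.
Fennick holds 71% of Meridian, so Farida controls Meridian.
Meridian and Fennick together hold 13% + 56% = 69% of Windward, so Farida controls Windward.
Farida and Palisade together hold 90% + 6% = 96% of Marlow, so Farida controls Marlow.
Marlow holds 73% of Larkspur, so Farida controls Larkspur.
No other company's threshold is met.

Fennick Resources BV, Larkspur Pte Ltd, Marlow Marine AS, Meridian Estates Co, Palisade Marine Co, Windward Inc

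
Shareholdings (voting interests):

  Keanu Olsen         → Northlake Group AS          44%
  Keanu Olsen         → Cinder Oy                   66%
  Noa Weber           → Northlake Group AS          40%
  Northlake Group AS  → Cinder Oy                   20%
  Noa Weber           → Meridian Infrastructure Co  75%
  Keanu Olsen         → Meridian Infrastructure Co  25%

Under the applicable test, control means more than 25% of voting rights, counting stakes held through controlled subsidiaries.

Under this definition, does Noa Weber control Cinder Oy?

No

Noa holds 40% of Northlake, so Noa controls Northlake.
Noa holds 75% of Meridian, so Noa controls Meridian.
In Cinder, Noa's side holds only 20%, not > 25%.
So Noa does not control Cinder.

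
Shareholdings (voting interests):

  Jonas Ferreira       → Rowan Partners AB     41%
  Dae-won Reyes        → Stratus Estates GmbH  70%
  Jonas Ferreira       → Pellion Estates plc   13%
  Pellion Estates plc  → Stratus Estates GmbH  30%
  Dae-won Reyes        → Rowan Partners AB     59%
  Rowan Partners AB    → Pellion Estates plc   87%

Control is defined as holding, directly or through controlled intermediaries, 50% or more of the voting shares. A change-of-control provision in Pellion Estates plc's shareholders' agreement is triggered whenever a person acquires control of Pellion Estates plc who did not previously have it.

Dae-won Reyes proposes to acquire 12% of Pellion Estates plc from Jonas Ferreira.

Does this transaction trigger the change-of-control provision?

The purchase adds only to Dae-won's holdings (Jonas's stake shrinks), so Dae-won is the only person who could newly come to control Pellion.
Dae-won holds 59% of Rowan, so Dae-won controls Rowan.
Rowan holds 87% of Pellion, so Dae-won controls Pellion.
So Dae-won already controls Pellion before the transaction.
After the purchase, Dae-won holds 12% of Pellion directly, and Jonas's stake falls to 1%.
Dae-won controlled Pellion already, so this is not a new person acquiring control; every other person's position is unchanged or reduced.
No new person acquires control, so the clause is not triggered.

No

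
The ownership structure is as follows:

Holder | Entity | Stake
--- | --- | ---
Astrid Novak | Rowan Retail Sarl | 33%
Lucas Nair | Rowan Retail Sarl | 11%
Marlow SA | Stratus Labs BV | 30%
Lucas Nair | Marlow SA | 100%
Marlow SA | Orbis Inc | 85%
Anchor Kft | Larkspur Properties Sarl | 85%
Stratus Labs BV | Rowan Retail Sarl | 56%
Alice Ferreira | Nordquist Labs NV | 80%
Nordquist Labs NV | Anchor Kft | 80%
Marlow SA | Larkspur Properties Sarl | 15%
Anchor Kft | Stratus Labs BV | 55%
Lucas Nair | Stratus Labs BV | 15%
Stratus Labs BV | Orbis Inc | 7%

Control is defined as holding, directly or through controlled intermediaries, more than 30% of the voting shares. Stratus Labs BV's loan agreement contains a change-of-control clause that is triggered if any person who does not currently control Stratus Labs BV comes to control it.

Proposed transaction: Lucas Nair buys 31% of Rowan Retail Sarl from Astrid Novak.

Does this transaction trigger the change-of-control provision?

No

The purchase adds only to Lucas's holdings (Astrid's stake shrinks), so Lucas is the only person who could newly come to control Stratus.
Lucas holds 100% of Marlow, so Lucas controls Marlow.
Lucas and Marlow together hold 15% + 30% = 45% of Stratus, so Lucas controls Stratus.
So Lucas already controls Stratus before the transaction.
After the purchase, Lucas's direct stake in Rowan rises to 11% + 31% = 42%, and Astrid's stake falls to 2%.
Lucas controlled Stratus already, so this is not a new person acquiring control; every other person's position is unchanged or reduced.
No new person acquires control, so the clause is not triggered.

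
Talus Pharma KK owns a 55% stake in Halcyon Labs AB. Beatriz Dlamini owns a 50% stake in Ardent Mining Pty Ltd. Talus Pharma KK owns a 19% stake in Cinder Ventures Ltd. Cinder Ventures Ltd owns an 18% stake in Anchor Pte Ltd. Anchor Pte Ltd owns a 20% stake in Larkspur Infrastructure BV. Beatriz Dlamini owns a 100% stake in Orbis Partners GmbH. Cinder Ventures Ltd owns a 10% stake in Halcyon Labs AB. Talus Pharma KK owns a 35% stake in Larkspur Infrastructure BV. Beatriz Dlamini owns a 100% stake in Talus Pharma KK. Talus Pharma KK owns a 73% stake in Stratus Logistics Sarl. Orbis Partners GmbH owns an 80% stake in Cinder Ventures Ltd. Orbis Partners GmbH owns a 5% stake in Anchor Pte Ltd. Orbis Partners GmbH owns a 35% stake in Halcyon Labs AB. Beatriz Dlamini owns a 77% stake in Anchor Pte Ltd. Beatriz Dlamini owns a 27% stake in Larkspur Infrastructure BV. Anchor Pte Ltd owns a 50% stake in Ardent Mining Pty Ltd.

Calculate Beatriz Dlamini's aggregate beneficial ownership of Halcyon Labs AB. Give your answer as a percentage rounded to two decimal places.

99.90%

Beatriz reaches Halcyon along 4 paths.
Via Talus: 100% × 55% = 55%.
Via Orbis: 100% × 35% = 35%.
Via Orbis → Cinder: 100% × 80% × 10% = 8%.
Via Talus → Cinder: 100% × 19% × 10% = 1.9%.
Total: 55% + 35% + 8% + 1.9% = 99.9%.
Rounded: 99.90%.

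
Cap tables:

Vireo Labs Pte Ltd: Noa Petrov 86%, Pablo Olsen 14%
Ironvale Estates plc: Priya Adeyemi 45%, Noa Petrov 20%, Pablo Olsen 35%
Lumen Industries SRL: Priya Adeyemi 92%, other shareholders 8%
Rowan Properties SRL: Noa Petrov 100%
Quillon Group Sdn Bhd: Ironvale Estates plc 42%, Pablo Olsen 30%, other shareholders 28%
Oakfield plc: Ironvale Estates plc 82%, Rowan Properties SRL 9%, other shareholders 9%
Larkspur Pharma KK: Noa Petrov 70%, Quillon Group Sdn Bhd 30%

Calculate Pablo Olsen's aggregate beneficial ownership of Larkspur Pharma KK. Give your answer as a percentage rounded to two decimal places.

Pablo reaches Larkspur along 2 paths.
Via Ironvale → Quillon: 35% × 42% × 30% = 4.41%.
Via Quillon: 30% × 30% = 9%.
Total: 4.41% + 9% = 13.41%.

13.41%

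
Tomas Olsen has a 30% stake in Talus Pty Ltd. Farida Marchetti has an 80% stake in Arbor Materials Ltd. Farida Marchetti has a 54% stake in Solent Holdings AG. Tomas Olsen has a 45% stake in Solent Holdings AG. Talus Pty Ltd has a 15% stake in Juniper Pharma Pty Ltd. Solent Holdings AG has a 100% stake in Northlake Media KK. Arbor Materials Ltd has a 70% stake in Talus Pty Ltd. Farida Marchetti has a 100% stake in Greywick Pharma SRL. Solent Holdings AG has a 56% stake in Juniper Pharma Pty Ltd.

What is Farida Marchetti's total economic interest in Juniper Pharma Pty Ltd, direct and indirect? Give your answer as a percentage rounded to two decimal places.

Farida reaches Juniper along 2 paths.
Via Arbor → Talus: 80% × 70% × 15% = 8.4%.
Via Solent: 54% × 56% = 30.24%.
Total: 8.4% + 30.24% = 38.64%.

38.64%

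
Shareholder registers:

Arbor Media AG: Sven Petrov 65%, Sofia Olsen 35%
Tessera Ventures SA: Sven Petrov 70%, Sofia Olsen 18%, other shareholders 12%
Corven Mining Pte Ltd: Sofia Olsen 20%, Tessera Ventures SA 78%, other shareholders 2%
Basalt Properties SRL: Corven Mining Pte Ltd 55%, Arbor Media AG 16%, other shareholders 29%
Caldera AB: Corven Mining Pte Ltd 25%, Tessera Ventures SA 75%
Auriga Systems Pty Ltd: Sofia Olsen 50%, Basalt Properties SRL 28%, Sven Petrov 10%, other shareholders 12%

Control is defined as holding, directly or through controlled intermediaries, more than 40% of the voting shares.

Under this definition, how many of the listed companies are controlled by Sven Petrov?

5

Sven holds 65% of Arbor, so Sven controls Arbor.
Sven holds 70% of Tessera, so Sven controls Tessera.
Tessera holds 78% of Corven, so Sven controls Corven.
Corven and Arbor together hold 55% + 16% = 71% of Basalt, so Sven controls Basalt.
Corven and Tessera together hold 25% + 75% = 100% of Caldera, so Sven controls Caldera.
No other company's threshold is met.
Sven controls 5 companies.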